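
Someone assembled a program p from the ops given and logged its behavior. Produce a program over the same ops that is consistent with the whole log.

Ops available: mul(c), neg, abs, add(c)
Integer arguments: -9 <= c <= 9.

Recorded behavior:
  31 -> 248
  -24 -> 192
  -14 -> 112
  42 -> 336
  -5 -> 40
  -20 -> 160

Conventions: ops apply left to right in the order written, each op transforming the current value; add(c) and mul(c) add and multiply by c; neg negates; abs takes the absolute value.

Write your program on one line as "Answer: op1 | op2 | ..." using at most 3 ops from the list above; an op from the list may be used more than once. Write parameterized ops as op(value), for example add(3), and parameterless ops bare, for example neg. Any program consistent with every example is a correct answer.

mul(8) | neg | abs

Check, running the answer program on each example:
  31 -> 248 -> -248 -> 248
  -24 -> -192 -> 192 -> 192
  -14 -> -112 -> 112 -> 112
  42 -> 336 -> -336 -> 336
  -5 -> -40 -> 40 -> 40
  -20 -> -160 -> 160 -> 160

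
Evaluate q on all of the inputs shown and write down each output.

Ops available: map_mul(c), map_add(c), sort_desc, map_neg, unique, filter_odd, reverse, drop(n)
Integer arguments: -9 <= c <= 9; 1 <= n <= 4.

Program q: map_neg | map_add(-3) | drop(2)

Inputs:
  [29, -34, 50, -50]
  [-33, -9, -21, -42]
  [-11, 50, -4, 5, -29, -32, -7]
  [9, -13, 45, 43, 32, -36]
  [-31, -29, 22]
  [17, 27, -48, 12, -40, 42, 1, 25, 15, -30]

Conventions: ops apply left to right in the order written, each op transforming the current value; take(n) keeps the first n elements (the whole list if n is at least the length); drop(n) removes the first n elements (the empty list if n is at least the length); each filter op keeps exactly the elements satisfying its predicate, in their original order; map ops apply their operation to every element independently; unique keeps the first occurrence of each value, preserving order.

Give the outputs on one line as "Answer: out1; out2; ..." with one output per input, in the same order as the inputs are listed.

[-53, 47]; [18, 39]; [1, -8, 26, 29, 4]; [-48, -46, -35, 33]; [-25]; [45, -15, 37, -45, -4, -28, -18, 27]

Execution, op by op:
  [29, -34, 50, -50] -> [-29, 34, -50, 50] -> [-32, 31, -53, 47] -> [-53, 47]
  [-33, -9, -21, -42] -> [33, 9, 21, 42] -> [30, 6, 18, 39] -> [18, 39]
  [-11, 50, -4, 5, -29, -32, -7] -> [11, -50, 4, -5, 29, 32, 7] -> [8, -53, 1, -8, 26, 29, 4] -> [1, -8, 26, 29, 4]
  [9, -13, 45, 43, 32, -36] -> [-9, 13, -45, -43, -32, 36] -> [-12, 10, -48, -46, -35, 33] -> [-48, -46, -35, 33]
  [-31, -29, 22] -> [31, 29, -22] -> [28, 26, -25] -> [-25]
  [17, 27, -48, 12, -40, 42, 1, 25, 15, -30] -> [-17, -27, 48, -12, 40, -42, -1, -25, -15, 30] -> [-20, -30, 45, -15, 37, -45, -4, -28, -18, 27] -> [45, -15, 37, -45, -4, -28, -18, 27]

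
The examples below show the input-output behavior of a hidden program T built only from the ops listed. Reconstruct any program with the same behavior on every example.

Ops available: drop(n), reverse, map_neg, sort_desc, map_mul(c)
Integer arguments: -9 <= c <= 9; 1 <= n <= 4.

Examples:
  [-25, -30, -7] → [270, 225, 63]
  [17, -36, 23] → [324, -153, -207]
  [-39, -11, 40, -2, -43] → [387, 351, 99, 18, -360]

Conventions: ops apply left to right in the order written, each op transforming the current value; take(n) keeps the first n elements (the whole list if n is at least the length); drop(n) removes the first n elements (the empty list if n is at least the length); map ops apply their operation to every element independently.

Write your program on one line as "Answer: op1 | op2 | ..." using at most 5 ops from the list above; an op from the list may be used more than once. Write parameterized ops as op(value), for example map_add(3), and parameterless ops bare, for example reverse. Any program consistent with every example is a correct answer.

map_neg | map_mul(-9) | map_neg | sort_desc

Check, running the answer program on each example:
  [-25, -30, -7] -> [25, 30, 7] -> [-225, -270, -63] -> [225, 270, 63] -> [270, 225, 63]
  [17, -36, 23] -> [-17, 36, -23] -> [153, -324, 207] -> [-153, 324, -207] -> [324, -153, -207]
  [-39, -11, 40, -2, -43] -> [39, 11, -40, 2, 43] -> [-351, -99, 360, -18, -387] -> [351, 99, -360, 18, 387] -> [387, 351, 99, 18, -360]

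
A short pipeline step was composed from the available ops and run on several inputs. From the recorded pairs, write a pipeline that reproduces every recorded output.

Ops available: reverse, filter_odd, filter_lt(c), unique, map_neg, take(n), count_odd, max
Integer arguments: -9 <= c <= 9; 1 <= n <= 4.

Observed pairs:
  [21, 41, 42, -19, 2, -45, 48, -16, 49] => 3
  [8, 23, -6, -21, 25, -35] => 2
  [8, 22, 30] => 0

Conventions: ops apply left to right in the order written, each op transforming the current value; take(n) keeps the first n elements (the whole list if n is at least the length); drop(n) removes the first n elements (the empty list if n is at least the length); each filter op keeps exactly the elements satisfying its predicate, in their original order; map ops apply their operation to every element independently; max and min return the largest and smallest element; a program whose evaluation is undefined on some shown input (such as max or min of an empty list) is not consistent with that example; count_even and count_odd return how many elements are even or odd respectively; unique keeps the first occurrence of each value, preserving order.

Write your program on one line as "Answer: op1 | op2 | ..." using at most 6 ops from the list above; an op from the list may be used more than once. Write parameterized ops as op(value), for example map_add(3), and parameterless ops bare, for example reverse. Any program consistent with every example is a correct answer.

filter_odd | map_neg | filter_lt(-2) | reverse | count_odd

Check, running the answer program on each example:
  [21, 41, 42, -19, 2, -45, 48, -16, 49] -> [21, 41, -19, -45, 49] -> [-21, -41, 19, 45, -49] -> [-21, -41, -49] -> [-49, -41, -21] -> 3
  [8, 23, -6, -21, 25, -35] -> [23, -21, 25, -35] -> [-23, 21, -25, 35] -> [-23, -25] -> [-25, -23] -> 2
  [8, 22, 30] -> [] -> [] -> [] -> [] -> 0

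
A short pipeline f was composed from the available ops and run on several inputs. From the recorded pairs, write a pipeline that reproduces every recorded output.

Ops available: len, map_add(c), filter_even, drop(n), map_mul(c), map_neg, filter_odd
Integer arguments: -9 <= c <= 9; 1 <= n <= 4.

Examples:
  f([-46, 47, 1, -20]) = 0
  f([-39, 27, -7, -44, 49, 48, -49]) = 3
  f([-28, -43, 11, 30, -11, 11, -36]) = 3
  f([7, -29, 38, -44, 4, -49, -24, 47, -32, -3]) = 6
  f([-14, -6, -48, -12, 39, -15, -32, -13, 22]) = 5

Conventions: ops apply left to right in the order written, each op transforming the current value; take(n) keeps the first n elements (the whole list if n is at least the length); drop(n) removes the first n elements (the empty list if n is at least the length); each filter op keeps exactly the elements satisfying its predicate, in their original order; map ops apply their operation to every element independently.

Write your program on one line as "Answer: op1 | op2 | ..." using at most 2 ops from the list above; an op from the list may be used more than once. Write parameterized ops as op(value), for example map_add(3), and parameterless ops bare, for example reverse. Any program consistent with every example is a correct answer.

drop(4) | len

Check, running the answer program on each example:
  [-46, 47, 1, -20] -> [] -> 0
  [-39, 27, -7, -44, 49, 48, -49] -> [49, 48, -49] -> 3
  [-28, -43, 11, 30, -11, 11, -36] -> [-11, 11, -36] -> 3
  [7, -29, 38, -44, 4, -49, -24, 47, -32, -3] -> [4, -49, -24, 47, -32, -3] -> 6
  [-14, -6, -48, -12, 39, -15, -32, -13, 22] -> [39, -15, -32, -13, 22] -> 5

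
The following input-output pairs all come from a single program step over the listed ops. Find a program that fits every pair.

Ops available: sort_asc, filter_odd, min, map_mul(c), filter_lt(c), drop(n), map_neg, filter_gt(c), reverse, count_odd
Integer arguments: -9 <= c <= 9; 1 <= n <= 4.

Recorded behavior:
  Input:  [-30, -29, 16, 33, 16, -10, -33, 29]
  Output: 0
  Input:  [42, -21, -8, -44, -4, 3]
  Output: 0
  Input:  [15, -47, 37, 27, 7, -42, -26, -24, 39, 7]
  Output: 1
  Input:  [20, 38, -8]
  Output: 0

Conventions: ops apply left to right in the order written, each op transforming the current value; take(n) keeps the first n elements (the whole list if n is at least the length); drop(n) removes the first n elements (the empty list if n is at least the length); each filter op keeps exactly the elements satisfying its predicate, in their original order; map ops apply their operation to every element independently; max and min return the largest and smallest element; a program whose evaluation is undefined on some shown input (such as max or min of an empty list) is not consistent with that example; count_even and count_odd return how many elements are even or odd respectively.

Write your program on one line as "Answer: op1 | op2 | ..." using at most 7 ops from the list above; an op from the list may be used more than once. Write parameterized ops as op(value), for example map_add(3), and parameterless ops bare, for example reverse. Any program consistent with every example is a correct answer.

reverse | drop(1) | drop(3) | reverse | drop(4) | count_odd

Check, running the answer program on each example:
  [-30, -29, 16, 33, 16, -10, -33, 29] -> [29, -33, -10, 16, 33, 16, -29, -30] -> [-33, -10, 16, 33, 16, -29, -30] -> [33, 16, -29, -30] -> [-30, -29, 16, 33] -> [] -> 0
  [42, -21, -8, -44, -4, 3] -> [3, -4, -44, -8, -21, 42] -> [-4, -44, -8, -21, 42] -> [-21, 42] -> [42, -21] -> [] -> 0
  [15, -47, 37, 27, 7, -42, -26, -24, 39, 7] -> [7, 39, -24, -26, -42, 7, 27, 37, -47, 15] -> [39, -24, -26, -42, 7, 27, 37, -47, 15] -> [-42, 7, 27, 37, -47, 15] -> [15, -47, 37, 27, 7, -42] -> [7, -42] -> 1
  [20, 38, -8] -> [-8, 38, 20] -> [38, 20] -> [] -> [] -> [] -> 0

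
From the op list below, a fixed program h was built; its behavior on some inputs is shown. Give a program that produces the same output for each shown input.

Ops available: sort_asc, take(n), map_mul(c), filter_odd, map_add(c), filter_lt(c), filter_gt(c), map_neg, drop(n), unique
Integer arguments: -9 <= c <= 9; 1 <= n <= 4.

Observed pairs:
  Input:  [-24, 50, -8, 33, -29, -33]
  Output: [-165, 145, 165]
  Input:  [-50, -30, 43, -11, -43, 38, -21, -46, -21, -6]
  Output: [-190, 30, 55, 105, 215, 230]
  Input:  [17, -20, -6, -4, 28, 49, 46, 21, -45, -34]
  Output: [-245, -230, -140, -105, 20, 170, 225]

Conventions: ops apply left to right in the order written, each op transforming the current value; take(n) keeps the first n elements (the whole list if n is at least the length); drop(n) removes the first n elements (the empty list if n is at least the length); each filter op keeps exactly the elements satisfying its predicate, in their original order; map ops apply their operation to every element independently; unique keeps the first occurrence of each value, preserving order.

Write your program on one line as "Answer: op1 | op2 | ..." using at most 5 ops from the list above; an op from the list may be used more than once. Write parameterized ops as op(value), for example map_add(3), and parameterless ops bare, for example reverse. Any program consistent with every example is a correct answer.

map_mul(5) | drop(3) | unique | map_mul(-1) | sort_asc

Check, running the answer program on each example:
  [-24, 50, -8, 33, -29, -33] -> [-120, 250, -40, 165, -145, -165] -> [165, -145, -165] -> [165, -145, -165] -> [-165, 145, 165] -> [-165, 145, 165]
  [-50, -30, 43, -11, -43, 38, -21, -46, -21, -6] -> [-250, -150, 215, -55, -215, 190, -105, -230, -105, -30] -> [-55, -215, 190, -105, -230, -105, -30] -> [-55, -215, 190, -105, -230, -30] -> [55, 215, -190, 105, 230, 30] -> [-190, 30, 55, 105, 215, 230]
  [17, -20, -6, -4, 28, 49, 46, 21, -45, -34] -> [85, -100, -30, -20, 140, 245, 230, 105, -225, -170] -> [-20, 140, 245, 230, 105, -225, -170] -> [-20, 140, 245, 230, 105, -225, -170] -> [20, -140, -245, -230, -105, 225, 170] -> [-245, -230, -140, -105, 20, 170, 225]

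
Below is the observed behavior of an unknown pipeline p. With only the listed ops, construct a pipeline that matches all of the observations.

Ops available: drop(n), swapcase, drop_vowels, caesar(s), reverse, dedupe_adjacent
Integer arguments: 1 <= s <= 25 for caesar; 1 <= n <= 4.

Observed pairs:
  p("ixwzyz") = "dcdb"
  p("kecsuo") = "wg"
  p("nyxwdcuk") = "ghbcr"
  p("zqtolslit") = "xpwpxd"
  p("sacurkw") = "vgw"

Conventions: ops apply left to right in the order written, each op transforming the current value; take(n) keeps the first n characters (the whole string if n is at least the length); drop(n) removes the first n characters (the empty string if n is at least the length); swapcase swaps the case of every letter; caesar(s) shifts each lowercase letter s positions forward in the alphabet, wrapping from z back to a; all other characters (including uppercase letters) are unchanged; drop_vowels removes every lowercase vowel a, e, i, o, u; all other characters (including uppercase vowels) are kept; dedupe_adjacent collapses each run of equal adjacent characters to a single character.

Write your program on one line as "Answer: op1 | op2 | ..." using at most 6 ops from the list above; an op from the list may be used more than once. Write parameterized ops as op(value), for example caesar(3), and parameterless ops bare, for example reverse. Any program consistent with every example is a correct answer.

drop_vowels | caesar(2) | caesar(2) | drop_vowels | reverse

Check, running the answer program on each example:
  "ixwzyz" -> "xwzyz" -> "zybab" -> "badcd" -> "bdcd" -> "dcdb"
  "kecsuo" -> "kcs" -> "meu" -> "ogw" -> "gw" -> "wg"
  "nyxwdcuk" -> "nyxwdck" -> "pazyfem" -> "rcbahgo" -> "rcbhg" -> "ghbcr"
  "zqtolslit" -> "zqtlslt" -> "bsvnunv" -> "duxpwpx" -> "dxpwpx" -> "xpwpxd"
  "sacurkw" -> "scrkw" -> "uetmy" -> "wgvoa" -> "wgv" -> "vgw"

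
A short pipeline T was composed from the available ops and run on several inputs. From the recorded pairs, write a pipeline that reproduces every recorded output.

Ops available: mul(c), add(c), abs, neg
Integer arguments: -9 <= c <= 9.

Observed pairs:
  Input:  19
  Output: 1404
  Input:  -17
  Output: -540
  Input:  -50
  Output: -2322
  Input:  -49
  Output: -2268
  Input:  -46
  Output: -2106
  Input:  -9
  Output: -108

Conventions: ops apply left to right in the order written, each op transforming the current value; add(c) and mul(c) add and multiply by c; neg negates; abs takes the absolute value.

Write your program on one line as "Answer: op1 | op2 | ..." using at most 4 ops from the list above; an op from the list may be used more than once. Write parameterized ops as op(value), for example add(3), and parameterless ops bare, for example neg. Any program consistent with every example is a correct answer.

add(7) | mul(6) | mul(9)

Check, running the answer program on each example:
  19 -> 26 -> 156 -> 1404
  -17 -> -10 -> -60 -> -540
  -50 -> -43 -> -258 -> -2322
  -49 -> -42 -> -252 -> -2268
  -46 -> -39 -> -234 -> -2106
  -9 -> -2 -> -12 -> -108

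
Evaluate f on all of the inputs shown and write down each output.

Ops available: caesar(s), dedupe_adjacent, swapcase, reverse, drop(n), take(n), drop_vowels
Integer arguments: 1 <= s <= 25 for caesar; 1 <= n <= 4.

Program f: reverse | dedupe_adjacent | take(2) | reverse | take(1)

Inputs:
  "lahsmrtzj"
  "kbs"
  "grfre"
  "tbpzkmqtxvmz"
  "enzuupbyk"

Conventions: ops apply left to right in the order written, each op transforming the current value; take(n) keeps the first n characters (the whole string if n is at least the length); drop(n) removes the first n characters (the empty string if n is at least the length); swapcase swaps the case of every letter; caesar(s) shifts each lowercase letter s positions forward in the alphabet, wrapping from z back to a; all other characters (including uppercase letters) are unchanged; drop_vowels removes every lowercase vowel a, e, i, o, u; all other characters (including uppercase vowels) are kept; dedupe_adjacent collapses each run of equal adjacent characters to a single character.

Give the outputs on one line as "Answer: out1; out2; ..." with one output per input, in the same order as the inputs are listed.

"z"; "b"; "r"; "m"; "y"

Execution, op by op:
  "lahsmrtzj" -> "jztrmshal" -> "jztrmshal" -> "jz" -> "zj" -> "z"
  "kbs" -> "sbk" -> "sbk" -> "sb" -> "bs" -> "b"
  "grfre" -> "erfrg" -> "erfrg" -> "er" -> "re" -> "r"
  "tbpzkmqtxvmz" -> "zmvxtqmkzpbt" -> "zmvxtqmkzpbt" -> "zm" -> "mz" -> "m"
  "enzuupbyk" -> "kybpuuzne" -> "kybpuzne" -> "ky" -> "yk" -> "y"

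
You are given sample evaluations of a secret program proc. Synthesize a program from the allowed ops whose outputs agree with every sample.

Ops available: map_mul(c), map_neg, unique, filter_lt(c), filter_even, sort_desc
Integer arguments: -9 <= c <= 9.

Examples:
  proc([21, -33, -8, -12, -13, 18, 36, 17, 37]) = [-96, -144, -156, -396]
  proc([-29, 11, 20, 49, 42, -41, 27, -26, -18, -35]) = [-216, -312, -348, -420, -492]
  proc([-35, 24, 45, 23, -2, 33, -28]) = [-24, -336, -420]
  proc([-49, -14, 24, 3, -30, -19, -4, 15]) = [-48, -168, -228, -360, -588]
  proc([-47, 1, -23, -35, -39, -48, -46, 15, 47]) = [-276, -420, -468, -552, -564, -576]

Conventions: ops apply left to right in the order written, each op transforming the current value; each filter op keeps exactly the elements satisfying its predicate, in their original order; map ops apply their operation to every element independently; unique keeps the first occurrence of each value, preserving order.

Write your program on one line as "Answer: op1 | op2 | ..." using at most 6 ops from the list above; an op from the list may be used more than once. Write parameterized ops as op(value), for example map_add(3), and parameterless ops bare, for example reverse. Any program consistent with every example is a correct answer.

map_mul(6) | filter_lt(7) | map_neg | map_mul(-2) | sort_desc | filter_lt(-8)

Check, running the answer program on each example:
  [21, -33, -8, -12, -13, 18, 36, 17, 37] -> [126, -198, -48, -72, -78, 108, 216, 102, 222] -> [-198, -48, -72, -78] -> [198, 48, 72, 78] -> [-396, -96, -144, -156] -> [-96, -144, -156, -396] -> [-96, -144, -156, -396]
  [-29, 11, 20, 49, 42, -41, 27, -26, -18, -35] -> [-174, 66, 120, 294, 252, -246, 162, -156, -108, -210] -> [-174, -246, -156, -108, -210] -> [174, 246, 156, 108, 210] -> [-348, -492, -312, -216, -420] -> [-216, -312, -348, -420, -492] -> [-216, -312, -348, -420, -492]
  [-35, 24, 45, 23, -2, 33, -28] -> [-210, 144, 270, 138, -12, 198, -168] -> [-210, -12, -168] -> [210, 12, 168] -> [-420, -24, -336] -> [-24, -336, -420] -> [-24, -336, -420]
  [-49, -14, 24, 3, -30, -19, -4, 15] -> [-294, -84, 144, 18, -180, -114, -24, 90] -> [-294, -84, -180, -114, -24] -> [294, 84, 180, 114, 24] -> [-588, -168, -360, -228, -48] -> [-48, -168, -228, -360, -588] -> [-48, -168, -228, -360, -588]
  [-47, 1, -23, -35, -39, -48, -46, 15, 47] -> [-282, 6, -138, -210, -234, -288, -276, 90, 282] -> [-282, 6, -138, -210, -234, -288, -276] -> [282, -6, 138, 210, 234, 288, 276] -> [-564, 12, -276, -420, -468, -576, -552] -> [12, -276, -420, -468, -552, -564, -576] -> [-276, -420, -468, -552, -564, -576]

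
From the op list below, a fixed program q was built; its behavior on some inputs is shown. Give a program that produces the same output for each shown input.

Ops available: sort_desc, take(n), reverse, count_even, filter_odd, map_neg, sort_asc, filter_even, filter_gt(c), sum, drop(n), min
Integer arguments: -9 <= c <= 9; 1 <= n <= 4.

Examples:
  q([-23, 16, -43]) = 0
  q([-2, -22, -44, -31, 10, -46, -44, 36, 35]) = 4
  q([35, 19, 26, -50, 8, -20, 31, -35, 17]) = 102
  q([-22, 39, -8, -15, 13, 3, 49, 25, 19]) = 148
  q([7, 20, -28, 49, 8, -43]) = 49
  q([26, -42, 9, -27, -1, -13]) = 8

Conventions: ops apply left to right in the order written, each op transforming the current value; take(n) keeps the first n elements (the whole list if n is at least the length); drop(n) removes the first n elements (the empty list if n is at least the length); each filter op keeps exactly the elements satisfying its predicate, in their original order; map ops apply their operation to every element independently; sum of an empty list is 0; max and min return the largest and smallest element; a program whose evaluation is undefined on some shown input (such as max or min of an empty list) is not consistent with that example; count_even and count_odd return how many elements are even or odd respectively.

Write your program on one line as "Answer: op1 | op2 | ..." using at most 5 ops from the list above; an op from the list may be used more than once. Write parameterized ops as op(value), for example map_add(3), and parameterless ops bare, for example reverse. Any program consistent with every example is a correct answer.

sort_asc | drop(3) | filter_odd | sum

Check, running the answer program on each example:
  [-23, 16, -43] -> [-43, -23, 16] -> [] -> [] -> 0
  [-2, -22, -44, -31, 10, -46, -44, 36, 35] -> [-46, -44, -44, -31, -22, -2, 10, 35, 36] -> [-31, -22, -2, 10, 35, 36] -> [-31, 35] -> 4
  [35, 19, 26, -50, 8, -20, 31, -35, 17] -> [-50, -35, -20, 8, 17, 19, 26, 31, 35] -> [8, 17, 19, 26, 31, 35] -> [17, 19, 31, 35] -> 102
  [-22, 39, -8, -15, 13, 3, 49, 25, 19] -> [-22, -15, -8, 3, 13, 19, 25, 39, 49] -> [3, 13, 19, 25, 39, 49] -> [3, 13, 19, 25, 39, 49] -> 148
  [7, 20, -28, 49, 8, -43] -> [-43, -28, 7, 8, 20, 49] -> [8, 20, 49] -> [49] -> 49
  [26, -42, 9, -27, -1, -13] -> [-42, -27, -13, -1, 9, 26] -> [-1, 9, 26] -> [-1, 9] -> 8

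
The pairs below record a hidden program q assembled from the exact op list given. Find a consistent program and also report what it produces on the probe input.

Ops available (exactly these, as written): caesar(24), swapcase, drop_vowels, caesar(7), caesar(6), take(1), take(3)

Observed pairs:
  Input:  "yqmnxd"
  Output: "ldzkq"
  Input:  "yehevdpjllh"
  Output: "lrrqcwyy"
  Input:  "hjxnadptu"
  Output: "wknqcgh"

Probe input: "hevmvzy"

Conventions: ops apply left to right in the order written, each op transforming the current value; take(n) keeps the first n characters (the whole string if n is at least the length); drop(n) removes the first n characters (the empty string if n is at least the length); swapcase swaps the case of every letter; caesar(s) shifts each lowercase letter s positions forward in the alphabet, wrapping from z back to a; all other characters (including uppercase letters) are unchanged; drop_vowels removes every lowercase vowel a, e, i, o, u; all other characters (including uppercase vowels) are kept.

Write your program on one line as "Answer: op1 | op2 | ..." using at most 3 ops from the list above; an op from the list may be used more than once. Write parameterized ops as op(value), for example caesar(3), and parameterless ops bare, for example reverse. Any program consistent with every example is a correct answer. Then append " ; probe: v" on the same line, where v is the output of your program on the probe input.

caesar(6) | caesar(7) | drop_vowels ; probe: "rzml"

Check, running the answer program on each example:
  "yqmnxd" -> "ewstdj" -> "ldzakq" -> "ldzkq"
  "yehevdpjllh" -> "eknkbjvprrn" -> "lruriqcwyyu" -> "lrrqcwyy"
  "hjxnadptu" -> "npdtgjvza" -> "uwkanqcgh" -> "wknqcgh"
  probe: "hevmvzy" -> "nkbsbfe" -> "uriziml" -> "rzml"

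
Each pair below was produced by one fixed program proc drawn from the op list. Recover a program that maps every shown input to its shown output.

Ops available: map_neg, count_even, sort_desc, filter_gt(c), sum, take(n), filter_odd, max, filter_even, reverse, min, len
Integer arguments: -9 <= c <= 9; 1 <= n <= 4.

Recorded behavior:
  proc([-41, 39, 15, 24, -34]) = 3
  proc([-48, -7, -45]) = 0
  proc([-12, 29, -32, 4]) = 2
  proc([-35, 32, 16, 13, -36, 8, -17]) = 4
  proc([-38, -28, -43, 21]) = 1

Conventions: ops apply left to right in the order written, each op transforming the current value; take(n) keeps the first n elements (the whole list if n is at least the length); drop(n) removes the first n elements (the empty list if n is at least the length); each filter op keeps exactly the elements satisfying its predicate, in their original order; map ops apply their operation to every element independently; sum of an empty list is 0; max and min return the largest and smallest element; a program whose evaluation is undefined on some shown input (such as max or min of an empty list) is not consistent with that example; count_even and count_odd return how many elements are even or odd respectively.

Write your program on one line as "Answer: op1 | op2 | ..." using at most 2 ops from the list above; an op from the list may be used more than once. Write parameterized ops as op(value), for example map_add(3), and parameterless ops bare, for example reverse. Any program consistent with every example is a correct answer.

filter_gt(1) | len

Check, running the answer program on each example:
  [-41, 39, 15, 24, -34] -> [39, 15, 24] -> 3
  [-48, -7, -45] -> [] -> 0
  [-12, 29, -32, 4] -> [29, 4] -> 2
  [-35, 32, 16, 13, -36, 8, -17] -> [32, 16, 13, 8] -> 4
  [-38, -28, -43, 21] -> [21] -> 1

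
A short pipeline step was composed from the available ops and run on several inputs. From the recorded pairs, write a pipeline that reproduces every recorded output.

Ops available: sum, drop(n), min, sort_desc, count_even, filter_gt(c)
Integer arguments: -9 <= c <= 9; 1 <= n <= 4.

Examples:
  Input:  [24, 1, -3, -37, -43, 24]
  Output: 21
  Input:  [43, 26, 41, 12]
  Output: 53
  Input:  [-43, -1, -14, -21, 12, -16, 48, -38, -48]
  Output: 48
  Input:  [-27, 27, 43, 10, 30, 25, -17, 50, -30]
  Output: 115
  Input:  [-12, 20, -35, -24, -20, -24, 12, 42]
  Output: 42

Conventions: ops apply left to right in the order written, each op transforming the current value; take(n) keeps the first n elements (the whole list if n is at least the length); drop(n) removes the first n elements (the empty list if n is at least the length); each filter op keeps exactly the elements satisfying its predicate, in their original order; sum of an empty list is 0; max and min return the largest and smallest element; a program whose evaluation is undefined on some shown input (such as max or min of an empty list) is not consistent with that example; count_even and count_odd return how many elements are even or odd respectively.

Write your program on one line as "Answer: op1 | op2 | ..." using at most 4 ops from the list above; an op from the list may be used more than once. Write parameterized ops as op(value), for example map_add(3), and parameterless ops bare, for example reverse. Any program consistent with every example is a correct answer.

filter_gt(-6) | drop(2) | sum

Check, running the answer program on each example:
  [24, 1, -3, -37, -43, 24] -> [24, 1, -3, 24] -> [-3, 24] -> 21
  [43, 26, 41, 12] -> [43, 26, 41, 12] -> [41, 12] -> 53
  [-43, -1, -14, -21, 12, -16, 48, -38, -48] -> [-1, 12, 48] -> [48] -> 48
  [-27, 27, 43, 10, 30, 25, -17, 50, -30] -> [27, 43, 10, 30, 25, 50] -> [10, 30, 25, 50] -> 115
  [-12, 20, -35, -24, -20, -24, 12, 42] -> [20, 12, 42] -> [42] -> 42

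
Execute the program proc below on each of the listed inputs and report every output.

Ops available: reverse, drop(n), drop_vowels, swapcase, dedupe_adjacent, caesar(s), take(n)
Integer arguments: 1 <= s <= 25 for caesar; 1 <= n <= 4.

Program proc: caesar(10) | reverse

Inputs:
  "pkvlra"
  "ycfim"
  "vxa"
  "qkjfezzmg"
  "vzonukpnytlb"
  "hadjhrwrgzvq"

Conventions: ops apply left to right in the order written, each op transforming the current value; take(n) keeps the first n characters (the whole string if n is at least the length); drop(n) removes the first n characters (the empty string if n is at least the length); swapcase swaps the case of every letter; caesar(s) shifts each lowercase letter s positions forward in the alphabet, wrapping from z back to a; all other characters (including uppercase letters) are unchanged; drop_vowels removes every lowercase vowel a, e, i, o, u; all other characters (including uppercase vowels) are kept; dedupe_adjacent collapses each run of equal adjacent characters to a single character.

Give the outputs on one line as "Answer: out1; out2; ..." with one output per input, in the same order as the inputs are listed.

Execution, op by op:
  "pkvlra" -> "zufvbk" -> "kbvfuz"
  "ycfim" -> "impsw" -> "wspmi"
  "vxa" -> "fhk" -> "khf"
  "qkjfezzmg" -> "autpojjwq" -> "qwjjoptua"
  "vzonukpnytlb" -> "fjyxeuzxidvl" -> "lvdixzuexyjf"
  "hadjhrwrgzvq" -> "rkntrbgbqjfa" -> "afjqbgbrtnkr"

"kbvfuz"; "wspmi"; "khf"; "qwjjoptua"; "lvdixzuexyjf"; "afjqbgbrtnkr"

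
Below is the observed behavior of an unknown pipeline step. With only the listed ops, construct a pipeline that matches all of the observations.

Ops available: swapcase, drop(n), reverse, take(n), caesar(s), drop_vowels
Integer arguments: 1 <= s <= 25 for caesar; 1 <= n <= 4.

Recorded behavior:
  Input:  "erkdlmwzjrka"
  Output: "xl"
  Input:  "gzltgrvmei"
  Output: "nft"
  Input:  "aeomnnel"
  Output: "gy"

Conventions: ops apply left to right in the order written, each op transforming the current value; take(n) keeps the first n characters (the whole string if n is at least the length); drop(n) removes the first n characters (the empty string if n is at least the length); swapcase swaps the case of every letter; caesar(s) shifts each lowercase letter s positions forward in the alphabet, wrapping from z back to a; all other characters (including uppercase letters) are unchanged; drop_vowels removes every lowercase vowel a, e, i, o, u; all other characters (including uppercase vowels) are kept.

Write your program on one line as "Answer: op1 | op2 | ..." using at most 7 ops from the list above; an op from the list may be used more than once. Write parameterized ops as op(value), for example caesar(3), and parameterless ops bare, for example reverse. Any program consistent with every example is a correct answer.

take(4) | reverse | take(3) | caesar(12) | caesar(8) | drop_vowels

Check, running the answer program on each example:
  "erkdlmwzjrka" -> "erkd" -> "dkre" -> "dkr" -> "pwd" -> "xel" -> "xl"
  "gzltgrvmei" -> "gzlt" -> "tlzg" -> "tlz" -> "fxl" -> "nft" -> "nft"
  "aeomnnel" -> "aeom" -> "moea" -> "moe" -> "yaq" -> "giy" -> "gy"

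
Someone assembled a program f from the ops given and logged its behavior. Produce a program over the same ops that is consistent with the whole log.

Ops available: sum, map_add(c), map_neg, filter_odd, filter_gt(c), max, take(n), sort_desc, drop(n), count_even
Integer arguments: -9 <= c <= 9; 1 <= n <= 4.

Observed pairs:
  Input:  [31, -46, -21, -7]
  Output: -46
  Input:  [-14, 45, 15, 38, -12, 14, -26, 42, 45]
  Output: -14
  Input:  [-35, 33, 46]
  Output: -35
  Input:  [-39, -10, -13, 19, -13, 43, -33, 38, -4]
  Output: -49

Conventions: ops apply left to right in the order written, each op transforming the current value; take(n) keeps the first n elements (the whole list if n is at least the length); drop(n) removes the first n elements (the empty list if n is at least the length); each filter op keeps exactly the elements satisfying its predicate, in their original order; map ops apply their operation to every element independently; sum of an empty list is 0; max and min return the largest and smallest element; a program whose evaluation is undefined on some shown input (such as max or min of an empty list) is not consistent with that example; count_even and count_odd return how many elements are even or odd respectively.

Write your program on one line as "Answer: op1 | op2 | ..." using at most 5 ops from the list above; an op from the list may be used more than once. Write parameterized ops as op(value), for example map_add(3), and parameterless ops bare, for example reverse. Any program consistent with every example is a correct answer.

map_neg | take(2) | filter_gt(1) | map_neg | sum

Check, running the answer program on each example:
  [31, -46, -21, -7] -> [-31, 46, 21, 7] -> [-31, 46] -> [46] -> [-46] -> -46
  [-14, 45, 15, 38, -12, 14, -26, 42, 45] -> [14, -45, -15, -38, 12, -14, 26, -42, -45] -> [14, -45] -> [14] -> [-14] -> -14
  [-35, 33, 46] -> [35, -33, -46] -> [35, -33] -> [35] -> [-35] -> -35
  [-39, -10, -13, 19, -13, 43, -33, 38, -4] -> [39, 10, 13, -19, 13, -43, 33, -38, 4] -> [39, 10] -> [39, 10] -> [-39, -10] -> -49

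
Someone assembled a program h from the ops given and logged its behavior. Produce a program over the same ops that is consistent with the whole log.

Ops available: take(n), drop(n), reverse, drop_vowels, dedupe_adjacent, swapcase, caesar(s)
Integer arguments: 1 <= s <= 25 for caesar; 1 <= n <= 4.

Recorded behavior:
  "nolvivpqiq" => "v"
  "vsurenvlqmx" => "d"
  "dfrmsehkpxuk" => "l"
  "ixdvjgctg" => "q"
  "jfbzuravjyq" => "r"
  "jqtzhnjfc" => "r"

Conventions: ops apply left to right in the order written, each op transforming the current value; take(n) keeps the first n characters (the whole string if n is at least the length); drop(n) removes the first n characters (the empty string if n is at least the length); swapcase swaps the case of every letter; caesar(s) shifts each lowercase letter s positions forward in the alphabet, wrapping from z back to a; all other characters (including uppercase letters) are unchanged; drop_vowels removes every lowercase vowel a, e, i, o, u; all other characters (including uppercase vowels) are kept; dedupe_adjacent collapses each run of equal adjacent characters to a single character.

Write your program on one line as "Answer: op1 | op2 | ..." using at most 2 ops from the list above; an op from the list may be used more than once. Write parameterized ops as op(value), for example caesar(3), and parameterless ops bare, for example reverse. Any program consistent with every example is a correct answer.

caesar(8) | take(1)

Check, running the answer program on each example:
  "nolvivpqiq" -> "vwtdqdxyqy" -> "v"
  "vsurenvlqmx" -> "daczmvdtyuf" -> "d"
  "dfrmsehkpxuk" -> "lnzuampsxfcs" -> "l"
  "ixdvjgctg" -> "qfldrokbo" -> "q"
  "jfbzuravjyq" -> "rnjhczidrgy" -> "r"
  "jqtzhnjfc" -> "rybhpvrnk" -> "r"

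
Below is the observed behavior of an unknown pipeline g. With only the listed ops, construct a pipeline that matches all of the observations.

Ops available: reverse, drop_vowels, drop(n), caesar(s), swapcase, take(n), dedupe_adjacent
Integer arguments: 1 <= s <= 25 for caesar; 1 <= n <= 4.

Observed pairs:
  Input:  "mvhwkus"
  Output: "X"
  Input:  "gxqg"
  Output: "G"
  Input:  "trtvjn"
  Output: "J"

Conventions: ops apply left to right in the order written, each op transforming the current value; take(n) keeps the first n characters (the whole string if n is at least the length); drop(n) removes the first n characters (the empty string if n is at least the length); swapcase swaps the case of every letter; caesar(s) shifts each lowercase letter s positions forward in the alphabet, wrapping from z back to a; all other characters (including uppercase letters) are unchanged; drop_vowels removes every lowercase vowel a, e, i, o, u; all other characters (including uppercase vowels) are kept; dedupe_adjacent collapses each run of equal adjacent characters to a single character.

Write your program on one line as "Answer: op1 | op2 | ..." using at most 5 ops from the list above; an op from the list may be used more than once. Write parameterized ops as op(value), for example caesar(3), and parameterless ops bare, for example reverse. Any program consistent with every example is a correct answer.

caesar(16) | drop(2) | swapcase | take(1)

Check, running the answer program on each example:
  "mvhwkus" -> "clxmaki" -> "xmaki" -> "XMAKI" -> "X"
  "gxqg" -> "wngw" -> "gw" -> "GW" -> "G"
  "trtvjn" -> "jhjlzd" -> "jlzd" -> "JLZD" -> "J"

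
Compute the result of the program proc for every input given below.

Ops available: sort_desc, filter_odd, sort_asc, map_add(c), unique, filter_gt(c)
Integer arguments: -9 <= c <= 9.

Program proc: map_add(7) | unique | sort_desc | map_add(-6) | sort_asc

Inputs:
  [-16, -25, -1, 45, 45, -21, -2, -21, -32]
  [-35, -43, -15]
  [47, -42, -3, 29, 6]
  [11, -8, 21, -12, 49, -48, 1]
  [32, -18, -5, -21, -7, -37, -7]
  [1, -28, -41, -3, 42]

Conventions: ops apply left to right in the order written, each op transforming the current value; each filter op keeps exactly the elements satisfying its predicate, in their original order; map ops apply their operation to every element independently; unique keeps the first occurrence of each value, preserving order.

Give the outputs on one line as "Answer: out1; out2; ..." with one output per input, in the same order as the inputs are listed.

Execution, op by op:
  [-16, -25, -1, 45, 45, -21, -2, -21, -32] -> [-9, -18, 6, 52, 52, -14, 5, -14, -25] -> [-9, -18, 6, 52, -14, 5, -25] -> [52, 6, 5, -9, -14, -18, -25] -> [46, 0, -1, -15, -20, -24, -31] -> [-31, -24, -20, -15, -1, 0, 46]
  [-35, -43, -15] -> [-28, -36, -8] -> [-28, -36, -8] -> [-8, -28, -36] -> [-14, -34, -42] -> [-42, -34, -14]
  [47, -42, -3, 29, 6] -> [54, -35, 4, 36, 13] -> [54, -35, 4, 36, 13] -> [54, 36, 13, 4, -35] -> [48, 30, 7, -2, -41] -> [-41, -2, 7, 30, 48]
  [11, -8, 21, -12, 49, -48, 1] -> [18, -1, 28, -5, 56, -41, 8] -> [18, -1, 28, -5, 56, -41, 8] -> [56, 28, 18, 8, -1, -5, -41] -> [50, 22, 12, 2, -7, -11, -47] -> [-47, -11, -7, 2, 12, 22, 50]
  [32, -18, -5, -21, -7, -37, -7] -> [39, -11, 2, -14, 0, -30, 0] -> [39, -11, 2, -14, 0, -30] -> [39, 2, 0, -11, -14, -30] -> [33, -4, -6, -17, -20, -36] -> [-36, -20, -17, -6, -4, 33]
  [1, -28, -41, -3, 42] -> [8, -21, -34, 4, 49] -> [8, -21, -34, 4, 49] -> [49, 8, 4, -21, -34] -> [43, 2, -2, -27, -40] -> [-40, -27, -2, 2, 43]

[-31, -24, -20, -15, -1, 0, 46]; [-42, -34, -14]; [-41, -2, 7, 30, 48]; [-47, -11, -7, 2, 12, 22, 50]; [-36, -20, -17, -6, -4, 33]; [-40, -27, -2, 2, 43]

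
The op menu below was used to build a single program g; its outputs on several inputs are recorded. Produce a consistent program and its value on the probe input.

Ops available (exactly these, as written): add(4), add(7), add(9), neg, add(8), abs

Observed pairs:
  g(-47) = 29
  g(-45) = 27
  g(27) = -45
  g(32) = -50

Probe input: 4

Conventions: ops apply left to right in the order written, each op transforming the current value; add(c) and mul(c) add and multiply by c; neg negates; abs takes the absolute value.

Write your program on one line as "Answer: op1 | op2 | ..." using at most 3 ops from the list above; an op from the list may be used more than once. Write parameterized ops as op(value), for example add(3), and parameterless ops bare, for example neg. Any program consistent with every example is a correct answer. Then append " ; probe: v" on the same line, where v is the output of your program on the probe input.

add(9) | add(9) | neg ; probe: -22

Check, running the answer program on each example:
  -47 -> -38 -> -29 -> 29
  -45 -> -36 -> -27 -> 27
  27 -> 36 -> 45 -> -45
  32 -> 41 -> 50 -> -50
  probe: 4 -> 13 -> 22 -> -22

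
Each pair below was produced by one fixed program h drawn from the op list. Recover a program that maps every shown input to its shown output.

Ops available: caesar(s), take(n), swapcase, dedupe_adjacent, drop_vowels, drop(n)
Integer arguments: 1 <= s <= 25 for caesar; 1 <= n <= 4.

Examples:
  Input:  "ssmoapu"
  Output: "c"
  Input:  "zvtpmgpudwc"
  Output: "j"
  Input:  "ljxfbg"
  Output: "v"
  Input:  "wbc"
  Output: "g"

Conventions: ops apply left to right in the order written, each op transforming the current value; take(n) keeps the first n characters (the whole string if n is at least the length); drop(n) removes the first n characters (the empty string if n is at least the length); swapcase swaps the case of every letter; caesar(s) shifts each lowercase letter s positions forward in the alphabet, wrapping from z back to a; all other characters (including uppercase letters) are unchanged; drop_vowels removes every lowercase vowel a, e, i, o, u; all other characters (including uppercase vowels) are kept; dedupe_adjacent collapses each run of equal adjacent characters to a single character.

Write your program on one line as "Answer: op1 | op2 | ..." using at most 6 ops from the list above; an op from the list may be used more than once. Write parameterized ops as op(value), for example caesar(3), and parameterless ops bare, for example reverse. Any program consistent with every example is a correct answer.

take(4) | dedupe_adjacent | take(1) | caesar(24) | caesar(12)

Check, running the answer program on each example:
  "ssmoapu" -> "ssmo" -> "smo" -> "s" -> "q" -> "c"
  "zvtpmgpudwc" -> "zvtp" -> "zvtp" -> "z" -> "x" -> "j"
  "ljxfbg" -> "ljxf" -> "ljxf" -> "l" -> "j" -> "v"
  "wbc" -> "wbc" -> "wbc" -> "w" -> "u" -> "g"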